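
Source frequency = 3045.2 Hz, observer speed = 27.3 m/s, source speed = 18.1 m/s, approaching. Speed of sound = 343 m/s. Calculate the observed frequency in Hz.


Given values:
  f_s = 3045.2 Hz, v_o = 27.3 m/s, v_s = 18.1 m/s
  Direction: approaching
Formula: f_o = f_s * (c + v_o) / (c - v_s)
Numerator: c + v_o = 343 + 27.3 = 370.3
Denominator: c - v_s = 343 - 18.1 = 324.9
f_o = 3045.2 * 370.3 / 324.9 = 3470.72

3470.72 Hz


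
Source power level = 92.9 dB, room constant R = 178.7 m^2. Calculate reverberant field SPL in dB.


Given values:
  Lw = 92.9 dB, R = 178.7 m^2
Formula: SPL = Lw + 10 * log10(4 / R)
Compute 4 / R = 4 / 178.7 = 0.022384
Compute 10 * log10(0.022384) = -16.5006
SPL = 92.9 + (-16.5006) = 76.4

76.4 dB


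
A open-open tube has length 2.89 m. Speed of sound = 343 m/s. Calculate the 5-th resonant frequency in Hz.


Given values:
  Tube type: open-open, L = 2.89 m, c = 343 m/s, n = 5
Formula: f_n = n * c / (2 * L)
Compute 2 * L = 2 * 2.89 = 5.78
f = 5 * 343 / 5.78
f = 296.71

296.71 Hz


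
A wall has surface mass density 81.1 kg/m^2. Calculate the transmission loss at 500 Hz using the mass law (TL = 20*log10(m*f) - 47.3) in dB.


Given values:
  m = 81.1 kg/m^2, f = 500 Hz
Formula: TL = 20 * log10(m * f) - 47.3
Compute m * f = 81.1 * 500 = 40550.0
Compute log10(40550.0) = 4.607991
Compute 20 * 4.607991 = 92.1598
TL = 92.1598 - 47.3 = 44.86

44.86 dB


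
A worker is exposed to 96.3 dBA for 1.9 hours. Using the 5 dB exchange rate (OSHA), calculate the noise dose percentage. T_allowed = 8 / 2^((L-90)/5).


Given values:
  L = 96.3 dBA, T = 1.9 hours
Formula: T_allowed = 8 / 2^((L - 90) / 5)
Compute exponent: (96.3 - 90) / 5 = 1.26
Compute 2^(1.26) = 2.394957
T_allowed = 8 / 2.394957 = 3.340352 hours
Dose = (T / T_allowed) * 100
Dose = (1.9 / 3.340352) * 100 = 56.88

56.88 %


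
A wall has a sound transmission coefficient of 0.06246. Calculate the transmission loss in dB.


Given values:
  tau = 0.06246
Formula: TL = 10 * log10(1 / tau)
Compute 1 / tau = 1 / 0.06246 = 16.0102
Compute log10(16.0102) = 1.204397
TL = 10 * 1.204397 = 12.04

12.04 dB


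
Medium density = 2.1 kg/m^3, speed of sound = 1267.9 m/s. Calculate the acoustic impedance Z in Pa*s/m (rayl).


Given values:
  rho = 2.1 kg/m^3
  c = 1267.9 m/s
Formula: Z = rho * c
Z = 2.1 * 1267.9
Z = 2662.59

2662.59 rayl


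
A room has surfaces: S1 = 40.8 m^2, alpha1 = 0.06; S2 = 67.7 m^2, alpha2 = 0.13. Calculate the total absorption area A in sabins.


Given surfaces:
  Surface 1: 40.8 * 0.06 = 2.448
  Surface 2: 67.7 * 0.13 = 8.801
Formula: A = sum(Si * alpha_i)
A = 2.448 + 8.801
A = 11.25

11.25 sabins


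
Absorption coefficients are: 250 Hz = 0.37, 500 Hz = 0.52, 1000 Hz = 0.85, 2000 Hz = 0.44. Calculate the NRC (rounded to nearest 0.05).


Given values:
  a_250 = 0.37, a_500 = 0.52
  a_1000 = 0.85, a_2000 = 0.44
Formula: NRC = (a250 + a500 + a1000 + a2000) / 4
Sum = 0.37 + 0.52 + 0.85 + 0.44 = 2.18
NRC = 2.18 / 4 = 0.545
Rounded to nearest 0.05: 0.55

0.55


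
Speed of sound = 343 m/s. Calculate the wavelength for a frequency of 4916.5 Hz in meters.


Given values:
  c = 343 m/s, f = 4916.5 Hz
Formula: lambda = c / f
lambda = 343 / 4916.5
lambda = 0.0698

0.0698 m


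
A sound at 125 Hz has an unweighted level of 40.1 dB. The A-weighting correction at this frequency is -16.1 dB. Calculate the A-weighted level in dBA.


Given values:
  SPL = 40.1 dB
  A-weighting at 125 Hz = -16.1 dB
Formula: L_A = SPL + A_weight
L_A = 40.1 + (-16.1)
L_A = 24.0

24.0 dBA


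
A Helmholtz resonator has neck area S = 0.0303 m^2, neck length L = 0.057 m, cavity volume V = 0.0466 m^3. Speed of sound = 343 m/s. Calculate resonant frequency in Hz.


Given values:
  S = 0.0303 m^2, L = 0.057 m, V = 0.0466 m^3, c = 343 m/s
Formula: f = (c / (2*pi)) * sqrt(S / (V * L))
Compute V * L = 0.0466 * 0.057 = 0.0026562
Compute S / (V * L) = 0.0303 / 0.0026562 = 11.4073
Compute sqrt(11.4073) = 3.377469
Compute c / (2*pi) = 343 / 6.283185 = 54.590148
f = 54.590148 * 3.377469 = 184.38

184.38 Hz


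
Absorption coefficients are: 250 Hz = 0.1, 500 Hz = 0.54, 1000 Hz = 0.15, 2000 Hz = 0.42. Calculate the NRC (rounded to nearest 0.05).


Given values:
  a_250 = 0.1, a_500 = 0.54
  a_1000 = 0.15, a_2000 = 0.42
Formula: NRC = (a250 + a500 + a1000 + a2000) / 4
Sum = 0.1 + 0.54 + 0.15 + 0.42 = 1.21
NRC = 1.21 / 4 = 0.3025
Rounded to nearest 0.05: 0.3

0.3


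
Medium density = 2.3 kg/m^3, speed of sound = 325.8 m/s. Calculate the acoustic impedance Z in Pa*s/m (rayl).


Given values:
  rho = 2.3 kg/m^3
  c = 325.8 m/s
Formula: Z = rho * c
Z = 2.3 * 325.8
Z = 749.34

749.34 rayl


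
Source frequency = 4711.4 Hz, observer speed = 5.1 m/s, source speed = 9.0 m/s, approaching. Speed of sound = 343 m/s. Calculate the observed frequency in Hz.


Given values:
  f_s = 4711.4 Hz, v_o = 5.1 m/s, v_s = 9.0 m/s
  Direction: approaching
Formula: f_o = f_s * (c + v_o) / (c - v_s)
Numerator: c + v_o = 343 + 5.1 = 348.1
Denominator: c - v_s = 343 - 9.0 = 334.0
f_o = 4711.4 * 348.1 / 334.0 = 4910.29

4910.29 Hz


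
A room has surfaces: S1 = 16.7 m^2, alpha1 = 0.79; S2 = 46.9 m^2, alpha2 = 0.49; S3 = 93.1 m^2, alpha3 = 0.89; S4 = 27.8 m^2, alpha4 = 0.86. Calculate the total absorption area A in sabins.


Given surfaces:
  Surface 1: 16.7 * 0.79 = 13.193
  Surface 2: 46.9 * 0.49 = 22.981
  Surface 3: 93.1 * 0.89 = 82.859
  Surface 4: 27.8 * 0.86 = 23.908
Formula: A = sum(Si * alpha_i)
A = 13.193 + 22.981 + 82.859 + 23.908
A = 142.94

142.94 sabins


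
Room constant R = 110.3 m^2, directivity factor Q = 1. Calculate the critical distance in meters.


Given values:
  R = 110.3 m^2, Q = 1
Formula: d_c = 0.141 * sqrt(Q * R)
Compute Q * R = 1 * 110.3 = 110.3
Compute sqrt(110.3) = 10.5024
d_c = 0.141 * 10.5024 = 1.481

1.481 m


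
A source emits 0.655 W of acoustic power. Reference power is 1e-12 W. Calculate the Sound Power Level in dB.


Given values:
  W = 0.655 W
  W_ref = 1e-12 W
Formula: SWL = 10 * log10(W / W_ref)
Compute ratio: W / W_ref = 655000000000
Compute log10: log10(655000000000) = 11.816241
Multiply: SWL = 10 * 11.816241 = 118.16

118.16 dB


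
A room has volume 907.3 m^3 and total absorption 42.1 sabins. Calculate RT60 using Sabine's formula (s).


Given values:
  V = 907.3 m^3
  A = 42.1 sabins
Formula: RT60 = 0.161 * V / A
Numerator: 0.161 * 907.3 = 146.0753
RT60 = 146.0753 / 42.1 = 3.47

3.47 s


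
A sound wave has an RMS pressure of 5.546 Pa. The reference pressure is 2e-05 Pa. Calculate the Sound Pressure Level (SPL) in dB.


Given values:
  p = 5.546 Pa
  p_ref = 2e-05 Pa
Formula: SPL = 20 * log10(p / p_ref)
Compute ratio: p / p_ref = 5.546 / 2e-05 = 277300
Compute log10: log10(277300) = 5.44295
Multiply: SPL = 20 * 5.44295 = 108.86

108.86 dB


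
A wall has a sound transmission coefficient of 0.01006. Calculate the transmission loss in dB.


Given values:
  tau = 0.01006
Formula: TL = 10 * log10(1 / tau)
Compute 1 / tau = 1 / 0.01006 = 99.4036
Compute log10(99.4036) = 1.997402
TL = 10 * 1.997402 = 19.97

19.97 dB


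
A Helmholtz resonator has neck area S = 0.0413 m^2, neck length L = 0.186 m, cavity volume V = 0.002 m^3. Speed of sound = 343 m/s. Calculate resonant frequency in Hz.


Given values:
  S = 0.0413 m^2, L = 0.186 m, V = 0.002 m^3, c = 343 m/s
Formula: f = (c / (2*pi)) * sqrt(S / (V * L))
Compute V * L = 0.002 * 0.186 = 0.000372
Compute S / (V * L) = 0.0413 / 0.000372 = 111.0215
Compute sqrt(111.0215) = 10.536674
Compute c / (2*pi) = 343 / 6.283185 = 54.590148
f = 54.590148 * 10.536674 = 575.2

575.2 Hz


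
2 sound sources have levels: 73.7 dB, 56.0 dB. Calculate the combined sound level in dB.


Formula: L_total = 10 * log10( sum(10^(Li/10)) )
  Source 1: 10^(73.7/10) = 23442288.1532
  Source 2: 10^(56.0/10) = 398107.1706
Sum of linear values = 23840395.3238
L_total = 10 * log10(23840395.3238) = 73.77

73.77 dB


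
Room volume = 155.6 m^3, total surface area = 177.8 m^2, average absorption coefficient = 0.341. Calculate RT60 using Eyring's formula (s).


Given values:
  V = 155.6 m^3, S = 177.8 m^2, alpha = 0.341
Formula: RT60 = 0.161 * V / (-S * ln(1 - alpha))
Compute ln(1 - 0.341) = ln(0.659) = -0.417032
Denominator: -177.8 * -0.417032 = 74.1483
Numerator: 0.161 * 155.6 = 25.0516
RT60 = 25.0516 / 74.1483 = 0.338

0.338 s


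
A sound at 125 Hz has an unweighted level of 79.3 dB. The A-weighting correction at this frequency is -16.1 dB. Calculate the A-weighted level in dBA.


Given values:
  SPL = 79.3 dB
  A-weighting at 125 Hz = -16.1 dB
Formula: L_A = SPL + A_weight
L_A = 79.3 + (-16.1)
L_A = 63.2

63.2 dBA


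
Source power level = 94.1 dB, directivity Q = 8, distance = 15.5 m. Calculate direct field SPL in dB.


Given values:
  Lw = 94.1 dB, Q = 8, r = 15.5 m
Formula: SPL = Lw + 10 * log10(Q / (4 * pi * r^2))
Compute 4 * pi * r^2 = 4 * pi * 15.5^2 = 3019.0705
Compute Q / denom = 8 / 3019.0705 = 0.00264982
Compute 10 * log10(0.00264982) = -25.7678
SPL = 94.1 + (-25.7678) = 68.33

68.33 dB


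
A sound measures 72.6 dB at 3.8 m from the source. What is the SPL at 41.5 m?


Given values:
  SPL1 = 72.6 dB, r1 = 3.8 m, r2 = 41.5 m
Formula: SPL2 = SPL1 - 20 * log10(r2 / r1)
Compute ratio: r2 / r1 = 41.5 / 3.8 = 10.9211
Compute log10: log10(10.9211) = 1.038266
Compute drop: 20 * 1.038266 = 20.7653
SPL2 = 72.6 - 20.7653 = 51.83

51.83 dB


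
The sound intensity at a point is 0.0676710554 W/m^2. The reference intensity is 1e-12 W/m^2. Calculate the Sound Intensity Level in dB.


Given values:
  I = 0.0676710554 W/m^2
  I_ref = 1e-12 W/m^2
Formula: SIL = 10 * log10(I / I_ref)
Compute ratio: I / I_ref = 67671055400
Compute log10: log10(67671055400) = 10.830403
Multiply: SIL = 10 * 10.830403 = 108.3

108.3 dB


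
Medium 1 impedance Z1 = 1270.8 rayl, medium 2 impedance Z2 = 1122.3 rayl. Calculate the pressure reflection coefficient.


Given values:
  Z1 = 1270.8 rayl, Z2 = 1122.3 rayl
Formula: R = (Z2 - Z1) / (Z2 + Z1)
Numerator: Z2 - Z1 = 1122.3 - 1270.8 = -148.5
Denominator: Z2 + Z1 = 1122.3 + 1270.8 = 2393.1
R = -148.5 / 2393.1 = -0.0621

-0.0621


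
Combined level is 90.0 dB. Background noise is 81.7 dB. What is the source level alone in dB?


Given values:
  L_total = 90.0 dB, L_bg = 81.7 dB
Formula: L_source = 10 * log10(10^(L_total/10) - 10^(L_bg/10))
Convert to linear:
  10^(90.0/10) = 1000000000.0
  10^(81.7/10) = 147910838.8168
Difference: 1000000000.0 - 147910838.8168 = 852089161.1832
L_source = 10 * log10(852089161.1832) = 89.3

89.3 dB


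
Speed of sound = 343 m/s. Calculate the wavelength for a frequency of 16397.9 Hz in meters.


Given values:
  c = 343 m/s, f = 16397.9 Hz
Formula: lambda = c / f
lambda = 343 / 16397.9
lambda = 0.0209

0.0209 m


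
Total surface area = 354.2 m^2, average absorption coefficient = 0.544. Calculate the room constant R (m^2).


Given values:
  S = 354.2 m^2, alpha = 0.544
Formula: R = S * alpha / (1 - alpha)
Numerator: 354.2 * 0.544 = 192.6848
Denominator: 1 - 0.544 = 0.456
R = 192.6848 / 0.456 = 422.55

422.55 m^2


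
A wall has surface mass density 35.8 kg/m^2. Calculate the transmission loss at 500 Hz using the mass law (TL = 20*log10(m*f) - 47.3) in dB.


Given values:
  m = 35.8 kg/m^2, f = 500 Hz
Formula: TL = 20 * log10(m * f) - 47.3
Compute m * f = 35.8 * 500 = 17900.0
Compute log10(17900.0) = 4.252853
Compute 20 * 4.252853 = 85.0571
TL = 85.0571 - 47.3 = 37.76

37.76 dB


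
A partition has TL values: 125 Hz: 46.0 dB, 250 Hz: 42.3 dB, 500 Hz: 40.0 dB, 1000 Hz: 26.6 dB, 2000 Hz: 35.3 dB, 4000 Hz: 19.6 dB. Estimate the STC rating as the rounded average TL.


Given TL values at each frequency:
  125 Hz: 46.0 dB
  250 Hz: 42.3 dB
  500 Hz: 40.0 dB
  1000 Hz: 26.6 dB
  2000 Hz: 35.3 dB
  4000 Hz: 19.6 dB
Formula: STC ~ round(average of TL values)
Sum = 46.0 + 42.3 + 40.0 + 26.6 + 35.3 + 19.6 = 209.8
Average = 209.8 / 6 = 34.97
Rounded: 35

35


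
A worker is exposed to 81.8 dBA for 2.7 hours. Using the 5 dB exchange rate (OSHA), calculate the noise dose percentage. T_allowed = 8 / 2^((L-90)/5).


Given values:
  L = 81.8 dBA, T = 2.7 hours
Formula: T_allowed = 8 / 2^((L - 90) / 5)
Compute exponent: (81.8 - 90) / 5 = -1.64
Compute 2^(-1.64) = 0.320856
T_allowed = 8 / 0.320856 = 24.933303 hours
Dose = (T / T_allowed) * 100
Dose = (2.7 / 24.933303) * 100 = 10.83

10.83 %


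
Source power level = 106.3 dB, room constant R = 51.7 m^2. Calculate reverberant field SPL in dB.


Given values:
  Lw = 106.3 dB, R = 51.7 m^2
Formula: SPL = Lw + 10 * log10(4 / R)
Compute 4 / R = 4 / 51.7 = 0.077369
Compute 10 * log10(0.077369) = -11.1143
SPL = 106.3 + (-11.1143) = 95.19

95.19 dB


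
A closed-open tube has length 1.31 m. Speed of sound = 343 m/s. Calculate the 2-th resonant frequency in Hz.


Given values:
  Tube type: closed-open, L = 1.31 m, c = 343 m/s, n = 2
Formula: f_n = (2n - 1) * c / (4 * L)
Compute 2n - 1 = 2*2 - 1 = 3
Compute 4 * L = 4 * 1.31 = 5.24
f = 3 * 343 / 5.24
f = 196.37

196.37 Hz


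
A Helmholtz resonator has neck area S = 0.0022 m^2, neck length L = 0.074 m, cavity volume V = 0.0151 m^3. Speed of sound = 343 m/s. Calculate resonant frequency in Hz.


Given values:
  S = 0.0022 m^2, L = 0.074 m, V = 0.0151 m^3, c = 343 m/s
Formula: f = (c / (2*pi)) * sqrt(S / (V * L))
Compute V * L = 0.0151 * 0.074 = 0.0011174
Compute S / (V * L) = 0.0022 / 0.0011174 = 1.9689
Compute sqrt(1.9689) = 1.403175
Compute c / (2*pi) = 343 / 6.283185 = 54.590148
f = 54.590148 * 1.403175 = 76.6

76.6 Hz


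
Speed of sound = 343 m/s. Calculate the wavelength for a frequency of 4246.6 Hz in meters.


Given values:
  c = 343 m/s, f = 4246.6 Hz
Formula: lambda = c / f
lambda = 343 / 4246.6
lambda = 0.0808

0.0808 m


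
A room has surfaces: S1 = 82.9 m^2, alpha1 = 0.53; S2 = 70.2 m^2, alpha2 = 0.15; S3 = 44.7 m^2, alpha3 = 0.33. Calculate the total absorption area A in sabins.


Given surfaces:
  Surface 1: 82.9 * 0.53 = 43.937
  Surface 2: 70.2 * 0.15 = 10.53
  Surface 3: 44.7 * 0.33 = 14.751
Formula: A = sum(Si * alpha_i)
A = 43.937 + 10.53 + 14.751
A = 69.22

69.22 sabins


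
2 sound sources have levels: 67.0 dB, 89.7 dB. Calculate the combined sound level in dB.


Formula: L_total = 10 * log10( sum(10^(Li/10)) )
  Source 1: 10^(67.0/10) = 5011872.3363
  Source 2: 10^(89.7/10) = 933254300.797
Sum of linear values = 938266173.1333
L_total = 10 * log10(938266173.1333) = 89.72

89.72 dB


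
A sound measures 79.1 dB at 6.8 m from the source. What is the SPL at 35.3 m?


Given values:
  SPL1 = 79.1 dB, r1 = 6.8 m, r2 = 35.3 m
Formula: SPL2 = SPL1 - 20 * log10(r2 / r1)
Compute ratio: r2 / r1 = 35.3 / 6.8 = 5.1912
Compute log10: log10(5.1912) = 0.715268
Compute drop: 20 * 0.715268 = 14.3054
SPL2 = 79.1 - 14.3054 = 64.79

64.79 dB


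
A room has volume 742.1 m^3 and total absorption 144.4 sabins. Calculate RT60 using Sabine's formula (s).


Given values:
  V = 742.1 m^3
  A = 144.4 sabins
Formula: RT60 = 0.161 * V / A
Numerator: 0.161 * 742.1 = 119.4781
RT60 = 119.4781 / 144.4 = 0.827

0.827 s


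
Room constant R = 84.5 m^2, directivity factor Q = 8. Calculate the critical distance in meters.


Given values:
  R = 84.5 m^2, Q = 8
Formula: d_c = 0.141 * sqrt(Q * R)
Compute Q * R = 8 * 84.5 = 676.0
Compute sqrt(676.0) = 26.0
d_c = 0.141 * 26.0 = 3.666

3.666 m


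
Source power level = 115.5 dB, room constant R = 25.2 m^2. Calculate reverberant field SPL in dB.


Given values:
  Lw = 115.5 dB, R = 25.2 m^2
Formula: SPL = Lw + 10 * log10(4 / R)
Compute 4 / R = 4 / 25.2 = 0.15873
Compute 10 * log10(0.15873) = -7.9934
SPL = 115.5 + (-7.9934) = 107.51

107.51 dB


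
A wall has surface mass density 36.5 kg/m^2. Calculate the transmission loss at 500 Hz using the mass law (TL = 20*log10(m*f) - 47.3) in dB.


Given values:
  m = 36.5 kg/m^2, f = 500 Hz
Formula: TL = 20 * log10(m * f) - 47.3
Compute m * f = 36.5 * 500 = 18250.0
Compute log10(18250.0) = 4.261263
Compute 20 * 4.261263 = 85.2253
TL = 85.2253 - 47.3 = 37.93

37.93 dB


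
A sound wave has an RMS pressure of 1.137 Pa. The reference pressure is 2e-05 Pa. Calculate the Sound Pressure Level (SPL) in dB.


Given values:
  p = 1.137 Pa
  p_ref = 2e-05 Pa
Formula: SPL = 20 * log10(p / p_ref)
Compute ratio: p / p_ref = 1.137 / 2e-05 = 56850
Compute log10: log10(56850) = 4.75473
Multiply: SPL = 20 * 4.75473 = 95.09

95.09 dB


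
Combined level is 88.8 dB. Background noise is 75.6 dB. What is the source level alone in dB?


Given values:
  L_total = 88.8 dB, L_bg = 75.6 dB
Formula: L_source = 10 * log10(10^(L_total/10) - 10^(L_bg/10))
Convert to linear:
  10^(88.8/10) = 758577575.0292
  10^(75.6/10) = 36307805.477
Difference: 758577575.0292 - 36307805.477 = 722269769.5522
L_source = 10 * log10(722269769.5522) = 88.59

88.59 dB


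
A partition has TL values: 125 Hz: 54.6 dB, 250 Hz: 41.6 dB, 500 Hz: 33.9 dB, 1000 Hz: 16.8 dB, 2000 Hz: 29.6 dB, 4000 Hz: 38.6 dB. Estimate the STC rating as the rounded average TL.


Given TL values at each frequency:
  125 Hz: 54.6 dB
  250 Hz: 41.6 dB
  500 Hz: 33.9 dB
  1000 Hz: 16.8 dB
  2000 Hz: 29.6 dB
  4000 Hz: 38.6 dB
Formula: STC ~ round(average of TL values)
Sum = 54.6 + 41.6 + 33.9 + 16.8 + 29.6 + 38.6 = 215.1
Average = 215.1 / 6 = 35.85
Rounded: 36

36


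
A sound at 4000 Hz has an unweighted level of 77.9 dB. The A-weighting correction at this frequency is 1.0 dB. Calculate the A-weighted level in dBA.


Given values:
  SPL = 77.9 dB
  A-weighting at 4000 Hz = 1.0 dB
Formula: L_A = SPL + A_weight
L_A = 77.9 + (1.0)
L_A = 78.9

78.9 dBA


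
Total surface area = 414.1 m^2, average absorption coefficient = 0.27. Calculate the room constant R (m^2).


Given values:
  S = 414.1 m^2, alpha = 0.27
Formula: R = S * alpha / (1 - alpha)
Numerator: 414.1 * 0.27 = 111.807
Denominator: 1 - 0.27 = 0.73
R = 111.807 / 0.73 = 153.16

153.16 m^2


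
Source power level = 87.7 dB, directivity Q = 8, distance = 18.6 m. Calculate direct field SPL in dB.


Given values:
  Lw = 87.7 dB, Q = 8, r = 18.6 m
Formula: SPL = Lw + 10 * log10(Q / (4 * pi * r^2))
Compute 4 * pi * r^2 = 4 * pi * 18.6^2 = 4347.4616
Compute Q / denom = 8 / 4347.4616 = 0.00184015
Compute 10 * log10(0.00184015) = -27.3515
SPL = 87.7 + (-27.3515) = 60.35

60.35 dB


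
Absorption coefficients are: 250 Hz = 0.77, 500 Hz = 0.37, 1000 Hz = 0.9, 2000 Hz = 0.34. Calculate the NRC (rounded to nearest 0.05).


Given values:
  a_250 = 0.77, a_500 = 0.37
  a_1000 = 0.9, a_2000 = 0.34
Formula: NRC = (a250 + a500 + a1000 + a2000) / 4
Sum = 0.77 + 0.37 + 0.9 + 0.34 = 2.38
NRC = 2.38 / 4 = 0.595
Rounded to nearest 0.05: 0.6

0.6


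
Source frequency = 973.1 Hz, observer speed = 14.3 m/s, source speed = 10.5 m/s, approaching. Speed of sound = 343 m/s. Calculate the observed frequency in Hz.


Given values:
  f_s = 973.1 Hz, v_o = 14.3 m/s, v_s = 10.5 m/s
  Direction: approaching
Formula: f_o = f_s * (c + v_o) / (c - v_s)
Numerator: c + v_o = 343 + 14.3 = 357.3
Denominator: c - v_s = 343 - 10.5 = 332.5
f_o = 973.1 * 357.3 / 332.5 = 1045.68

1045.68 Hz


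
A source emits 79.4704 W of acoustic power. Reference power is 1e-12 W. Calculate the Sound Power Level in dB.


Given values:
  W = 79.4704 W
  W_ref = 1e-12 W
Formula: SWL = 10 * log10(W / W_ref)
Compute ratio: W / W_ref = 79470400000000
Compute log10: log10(79470400000000) = 13.900205
Multiply: SWL = 10 * 13.900205 = 139.0

139.0 dB


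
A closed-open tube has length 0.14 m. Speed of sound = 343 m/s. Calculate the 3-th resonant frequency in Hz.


Given values:
  Tube type: closed-open, L = 0.14 m, c = 343 m/s, n = 3
Formula: f_n = (2n - 1) * c / (4 * L)
Compute 2n - 1 = 2*3 - 1 = 5
Compute 4 * L = 4 * 0.14 = 0.56
f = 5 * 343 / 0.56
f = 3062.5

3062.5 Hz


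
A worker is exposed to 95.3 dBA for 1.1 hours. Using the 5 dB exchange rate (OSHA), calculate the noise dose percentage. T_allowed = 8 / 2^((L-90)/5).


Given values:
  L = 95.3 dBA, T = 1.1 hours
Formula: T_allowed = 8 / 2^((L - 90) / 5)
Compute exponent: (95.3 - 90) / 5 = 1.06
Compute 2^(1.06) = 2.084932
T_allowed = 8 / 2.084932 = 3.837056 hours
Dose = (T / T_allowed) * 100
Dose = (1.1 / 3.837056) * 100 = 28.67

28.67 %


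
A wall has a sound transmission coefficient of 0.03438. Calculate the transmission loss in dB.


Given values:
  tau = 0.03438
Formula: TL = 10 * log10(1 / tau)
Compute 1 / tau = 1 / 0.03438 = 29.0867
Compute log10(29.0867) = 1.463694
TL = 10 * 1.463694 = 14.64

14.64 dB


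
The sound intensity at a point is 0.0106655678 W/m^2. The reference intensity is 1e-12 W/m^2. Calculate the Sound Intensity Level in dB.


Given values:
  I = 0.0106655678 W/m^2
  I_ref = 1e-12 W/m^2
Formula: SIL = 10 * log10(I / I_ref)
Compute ratio: I / I_ref = 10665567800
Compute log10: log10(10665567800) = 10.027984
Multiply: SIL = 10 * 10.027984 = 100.28

100.28 dB


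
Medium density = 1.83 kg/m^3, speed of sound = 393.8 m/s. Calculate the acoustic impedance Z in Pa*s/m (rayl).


Given values:
  rho = 1.83 kg/m^3
  c = 393.8 m/s
Formula: Z = rho * c
Z = 1.83 * 393.8
Z = 720.65

720.65 rayl


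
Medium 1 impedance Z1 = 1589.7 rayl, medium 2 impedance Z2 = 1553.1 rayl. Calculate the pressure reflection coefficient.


Given values:
  Z1 = 1589.7 rayl, Z2 = 1553.1 rayl
Formula: R = (Z2 - Z1) / (Z2 + Z1)
Numerator: Z2 - Z1 = 1553.1 - 1589.7 = -36.6
Denominator: Z2 + Z1 = 1553.1 + 1589.7 = 3142.8
R = -36.6 / 3142.8 = -0.0116

-0.0116


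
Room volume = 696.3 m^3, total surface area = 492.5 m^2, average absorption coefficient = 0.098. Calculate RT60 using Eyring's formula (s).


Given values:
  V = 696.3 m^3, S = 492.5 m^2, alpha = 0.098
Formula: RT60 = 0.161 * V / (-S * ln(1 - alpha))
Compute ln(1 - 0.098) = ln(0.902) = -0.103141
Denominator: -492.5 * -0.103141 = 50.7969
Numerator: 0.161 * 696.3 = 112.1043
RT60 = 112.1043 / 50.7969 = 2.207

2.207 s


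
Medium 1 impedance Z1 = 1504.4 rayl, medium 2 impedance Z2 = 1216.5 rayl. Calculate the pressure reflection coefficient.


Given values:
  Z1 = 1504.4 rayl, Z2 = 1216.5 rayl
Formula: R = (Z2 - Z1) / (Z2 + Z1)
Numerator: Z2 - Z1 = 1216.5 - 1504.4 = -287.9
Denominator: Z2 + Z1 = 1216.5 + 1504.4 = 2720.9
R = -287.9 / 2720.9 = -0.1058

-0.1058


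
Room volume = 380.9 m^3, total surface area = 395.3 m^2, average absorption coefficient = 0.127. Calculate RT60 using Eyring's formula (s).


Given values:
  V = 380.9 m^3, S = 395.3 m^2, alpha = 0.127
Formula: RT60 = 0.161 * V / (-S * ln(1 - alpha))
Compute ln(1 - 0.127) = ln(0.873) = -0.13582
Denominator: -395.3 * -0.13582 = 53.6896
Numerator: 0.161 * 380.9 = 61.3249
RT60 = 61.3249 / 53.6896 = 1.142

1.142 s


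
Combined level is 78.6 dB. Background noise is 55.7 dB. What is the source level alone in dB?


Given values:
  L_total = 78.6 dB, L_bg = 55.7 dB
Formula: L_source = 10 * log10(10^(L_total/10) - 10^(L_bg/10))
Convert to linear:
  10^(78.6/10) = 72443596.0075
  10^(55.7/10) = 371535.2291
Difference: 72443596.0075 - 371535.2291 = 72072060.7784
L_source = 10 * log10(72072060.7784) = 78.58

78.58 dB


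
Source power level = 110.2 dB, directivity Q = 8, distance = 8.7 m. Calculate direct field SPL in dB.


Given values:
  Lw = 110.2 dB, Q = 8, r = 8.7 m
Formula: SPL = Lw + 10 * log10(Q / (4 * pi * r^2))
Compute 4 * pi * r^2 = 4 * pi * 8.7^2 = 951.1486
Compute Q / denom = 8 / 951.1486 = 0.00841088
Compute 10 * log10(0.00841088) = -20.7516
SPL = 110.2 + (-20.7516) = 89.45

89.45 dB


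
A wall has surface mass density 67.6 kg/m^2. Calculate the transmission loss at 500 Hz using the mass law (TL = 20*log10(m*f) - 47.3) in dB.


Given values:
  m = 67.6 kg/m^2, f = 500 Hz
Formula: TL = 20 * log10(m * f) - 47.3
Compute m * f = 67.6 * 500 = 33800.0
Compute log10(33800.0) = 4.528917
Compute 20 * 4.528917 = 90.5783
TL = 90.5783 - 47.3 = 43.28

43.28 dB


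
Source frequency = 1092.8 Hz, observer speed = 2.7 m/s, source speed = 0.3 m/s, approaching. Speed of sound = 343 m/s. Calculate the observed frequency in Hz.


Given values:
  f_s = 1092.8 Hz, v_o = 2.7 m/s, v_s = 0.3 m/s
  Direction: approaching
Formula: f_o = f_s * (c + v_o) / (c - v_s)
Numerator: c + v_o = 343 + 2.7 = 345.7
Denominator: c - v_s = 343 - 0.3 = 342.7
f_o = 1092.8 * 345.7 / 342.7 = 1102.37

1102.37 Hz


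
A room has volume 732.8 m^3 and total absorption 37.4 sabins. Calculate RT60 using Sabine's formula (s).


Given values:
  V = 732.8 m^3
  A = 37.4 sabins
Formula: RT60 = 0.161 * V / A
Numerator: 0.161 * 732.8 = 117.9808
RT60 = 117.9808 / 37.4 = 3.155

3.155 s


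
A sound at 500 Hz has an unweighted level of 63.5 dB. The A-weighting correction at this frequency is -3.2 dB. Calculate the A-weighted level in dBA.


Given values:
  SPL = 63.5 dB
  A-weighting at 500 Hz = -3.2 dB
Formula: L_A = SPL + A_weight
L_A = 63.5 + (-3.2)
L_A = 60.3

60.3 dBA


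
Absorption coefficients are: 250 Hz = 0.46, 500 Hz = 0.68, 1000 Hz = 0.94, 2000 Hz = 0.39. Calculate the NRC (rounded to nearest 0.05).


Given values:
  a_250 = 0.46, a_500 = 0.68
  a_1000 = 0.94, a_2000 = 0.39
Formula: NRC = (a250 + a500 + a1000 + a2000) / 4
Sum = 0.46 + 0.68 + 0.94 + 0.39 = 2.47
NRC = 2.47 / 4 = 0.6175
Rounded to nearest 0.05: 0.6

0.6


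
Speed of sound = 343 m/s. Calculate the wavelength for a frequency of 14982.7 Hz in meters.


Given values:
  c = 343 m/s, f = 14982.7 Hz
Formula: lambda = c / f
lambda = 343 / 14982.7
lambda = 0.0229

0.0229 m


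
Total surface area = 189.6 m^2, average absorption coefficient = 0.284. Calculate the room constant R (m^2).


Given values:
  S = 189.6 m^2, alpha = 0.284
Formula: R = S * alpha / (1 - alpha)
Numerator: 189.6 * 0.284 = 53.8464
Denominator: 1 - 0.284 = 0.716
R = 53.8464 / 0.716 = 75.2

75.2 m^2


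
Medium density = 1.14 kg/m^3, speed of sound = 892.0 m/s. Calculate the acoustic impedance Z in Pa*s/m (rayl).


Given values:
  rho = 1.14 kg/m^3
  c = 892.0 m/s
Formula: Z = rho * c
Z = 1.14 * 892.0
Z = 1016.88

1016.88 rayl


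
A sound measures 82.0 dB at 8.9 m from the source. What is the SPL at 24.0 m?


Given values:
  SPL1 = 82.0 dB, r1 = 8.9 m, r2 = 24.0 m
Formula: SPL2 = SPL1 - 20 * log10(r2 / r1)
Compute ratio: r2 / r1 = 24.0 / 8.9 = 2.6966
Compute log10: log10(2.6966) = 0.430817
Compute drop: 20 * 0.430817 = 8.6163
SPL2 = 82.0 - 8.6163 = 73.38

73.38 dB


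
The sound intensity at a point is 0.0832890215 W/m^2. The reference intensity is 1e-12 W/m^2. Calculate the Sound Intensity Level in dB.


Given values:
  I = 0.0832890215 W/m^2
  I_ref = 1e-12 W/m^2
Formula: SIL = 10 * log10(I / I_ref)
Compute ratio: I / I_ref = 83289021500
Compute log10: log10(83289021500) = 10.920588
Multiply: SIL = 10 * 10.920588 = 109.21

109.21 dB


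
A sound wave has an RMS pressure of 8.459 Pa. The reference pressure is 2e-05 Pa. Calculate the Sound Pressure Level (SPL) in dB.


Given values:
  p = 8.459 Pa
  p_ref = 2e-05 Pa
Formula: SPL = 20 * log10(p / p_ref)
Compute ratio: p / p_ref = 8.459 / 2e-05 = 422950
Compute log10: log10(422950) = 5.626289
Multiply: SPL = 20 * 5.626289 = 112.53

112.53 dB


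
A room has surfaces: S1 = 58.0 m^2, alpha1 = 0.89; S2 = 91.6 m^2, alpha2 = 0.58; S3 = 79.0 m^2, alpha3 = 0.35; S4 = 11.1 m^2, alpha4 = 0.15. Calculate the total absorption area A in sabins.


Given surfaces:
  Surface 1: 58.0 * 0.89 = 51.62
  Surface 2: 91.6 * 0.58 = 53.128
  Surface 3: 79.0 * 0.35 = 27.65
  Surface 4: 11.1 * 0.15 = 1.665
Formula: A = sum(Si * alpha_i)
A = 51.62 + 53.128 + 27.65 + 1.665
A = 134.06

134.06 sabins


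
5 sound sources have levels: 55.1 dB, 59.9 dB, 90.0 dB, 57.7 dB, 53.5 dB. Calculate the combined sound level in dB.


Formula: L_total = 10 * log10( sum(10^(Li/10)) )
  Source 1: 10^(55.1/10) = 323593.6569
  Source 2: 10^(59.9/10) = 977237.221
  Source 3: 10^(90.0/10) = 1000000000.0
  Source 4: 10^(57.7/10) = 588843.6554
  Source 5: 10^(53.5/10) = 223872.1139
Sum of linear values = 1002113546.6472
L_total = 10 * log10(1002113546.6472) = 90.01

90.01 dB


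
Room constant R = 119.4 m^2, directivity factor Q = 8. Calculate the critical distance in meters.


Given values:
  R = 119.4 m^2, Q = 8
Formula: d_c = 0.141 * sqrt(Q * R)
Compute Q * R = 8 * 119.4 = 955.2
Compute sqrt(955.2) = 30.9063
d_c = 0.141 * 30.9063 = 4.358

4.358 m


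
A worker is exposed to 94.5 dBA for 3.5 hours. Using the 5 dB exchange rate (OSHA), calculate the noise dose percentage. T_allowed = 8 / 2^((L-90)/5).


Given values:
  L = 94.5 dBA, T = 3.5 hours
Formula: T_allowed = 8 / 2^((L - 90) / 5)
Compute exponent: (94.5 - 90) / 5 = 0.9
Compute 2^(0.9) = 1.866066
T_allowed = 8 / 1.866066 = 4.287094 hours
Dose = (T / T_allowed) * 100
Dose = (3.5 / 4.287094) * 100 = 81.64

81.64 %


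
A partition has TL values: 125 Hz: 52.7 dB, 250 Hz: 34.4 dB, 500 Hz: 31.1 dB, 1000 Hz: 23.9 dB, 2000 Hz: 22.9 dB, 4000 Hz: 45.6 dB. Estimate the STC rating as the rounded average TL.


Given TL values at each frequency:
  125 Hz: 52.7 dB
  250 Hz: 34.4 dB
  500 Hz: 31.1 dB
  1000 Hz: 23.9 dB
  2000 Hz: 22.9 dB
  4000 Hz: 45.6 dB
Formula: STC ~ round(average of TL values)
Sum = 52.7 + 34.4 + 31.1 + 23.9 + 22.9 + 45.6 = 210.6
Average = 210.6 / 6 = 35.1
Rounded: 35

35


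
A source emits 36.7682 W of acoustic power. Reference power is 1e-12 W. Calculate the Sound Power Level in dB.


Given values:
  W = 36.7682 W
  W_ref = 1e-12 W
Formula: SWL = 10 * log10(W / W_ref)
Compute ratio: W / W_ref = 36768200000000
Compute log10: log10(36768200000000) = 13.565472
Multiply: SWL = 10 * 13.565472 = 135.65

135.65 dB


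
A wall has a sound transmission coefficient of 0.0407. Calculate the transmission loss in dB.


Given values:
  tau = 0.0407
Formula: TL = 10 * log10(1 / tau)
Compute 1 / tau = 1 / 0.0407 = 24.57
Compute log10(24.57) = 1.390405
TL = 10 * 1.390405 = 13.9

13.9 dB


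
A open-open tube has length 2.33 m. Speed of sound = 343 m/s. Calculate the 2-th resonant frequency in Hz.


Given values:
  Tube type: open-open, L = 2.33 m, c = 343 m/s, n = 2
Formula: f_n = n * c / (2 * L)
Compute 2 * L = 2 * 2.33 = 4.66
f = 2 * 343 / 4.66
f = 147.21

147.21 Hz


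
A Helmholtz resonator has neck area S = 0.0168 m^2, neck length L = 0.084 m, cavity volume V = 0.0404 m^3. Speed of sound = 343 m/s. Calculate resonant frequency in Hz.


Given values:
  S = 0.0168 m^2, L = 0.084 m, V = 0.0404 m^3, c = 343 m/s
Formula: f = (c / (2*pi)) * sqrt(S / (V * L))
Compute V * L = 0.0404 * 0.084 = 0.0033936
Compute S / (V * L) = 0.0168 / 0.0033936 = 4.9505
Compute sqrt(4.9505) = 2.224972
Compute c / (2*pi) = 343 / 6.283185 = 54.590148
f = 54.590148 * 2.224972 = 121.46

121.46 Hz


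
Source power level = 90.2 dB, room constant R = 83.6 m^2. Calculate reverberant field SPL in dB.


Given values:
  Lw = 90.2 dB, R = 83.6 m^2
Formula: SPL = Lw + 10 * log10(4 / R)
Compute 4 / R = 4 / 83.6 = 0.047847
Compute 10 * log10(0.047847) = -13.2015
SPL = 90.2 + (-13.2015) = 77.0

77.0 dB


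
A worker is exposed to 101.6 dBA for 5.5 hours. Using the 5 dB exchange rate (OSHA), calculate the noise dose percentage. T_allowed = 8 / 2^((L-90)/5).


Given values:
  L = 101.6 dBA, T = 5.5 hours
Formula: T_allowed = 8 / 2^((L - 90) / 5)
Compute exponent: (101.6 - 90) / 5 = 2.32
Compute 2^(2.32) = 4.993322
T_allowed = 8 / 4.993322 = 1.60214 hours
Dose = (T / T_allowed) * 100
Dose = (5.5 / 1.60214) * 100 = 343.29

343.29 %


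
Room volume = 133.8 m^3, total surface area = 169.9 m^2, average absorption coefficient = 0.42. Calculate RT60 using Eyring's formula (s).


Given values:
  V = 133.8 m^3, S = 169.9 m^2, alpha = 0.42
Formula: RT60 = 0.161 * V / (-S * ln(1 - alpha))
Compute ln(1 - 0.42) = ln(0.58) = -0.544727
Denominator: -169.9 * -0.544727 = 92.5491
Numerator: 0.161 * 133.8 = 21.5418
RT60 = 21.5418 / 92.5491 = 0.233

0.233 s


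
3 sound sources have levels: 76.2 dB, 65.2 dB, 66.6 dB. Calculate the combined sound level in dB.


Formula: L_total = 10 * log10( sum(10^(Li/10)) )
  Source 1: 10^(76.2/10) = 41686938.347
  Source 2: 10^(65.2/10) = 3311311.2148
  Source 3: 10^(66.6/10) = 4570881.8961
Sum of linear values = 49569131.4579
L_total = 10 * log10(49569131.4579) = 76.95

76.95 dB


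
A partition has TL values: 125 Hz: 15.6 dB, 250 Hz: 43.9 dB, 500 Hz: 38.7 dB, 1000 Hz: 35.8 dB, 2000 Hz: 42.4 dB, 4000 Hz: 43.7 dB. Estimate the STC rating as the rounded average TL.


Given TL values at each frequency:
  125 Hz: 15.6 dB
  250 Hz: 43.9 dB
  500 Hz: 38.7 dB
  1000 Hz: 35.8 dB
  2000 Hz: 42.4 dB
  4000 Hz: 43.7 dB
Formula: STC ~ round(average of TL values)
Sum = 15.6 + 43.9 + 38.7 + 35.8 + 42.4 + 43.7 = 220.1
Average = 220.1 / 6 = 36.68
Rounded: 37

37


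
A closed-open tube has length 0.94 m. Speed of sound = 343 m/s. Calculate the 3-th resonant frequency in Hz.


Given values:
  Tube type: closed-open, L = 0.94 m, c = 343 m/s, n = 3
Formula: f_n = (2n - 1) * c / (4 * L)
Compute 2n - 1 = 2*3 - 1 = 5
Compute 4 * L = 4 * 0.94 = 3.76
f = 5 * 343 / 3.76
f = 456.12

456.12 Hz


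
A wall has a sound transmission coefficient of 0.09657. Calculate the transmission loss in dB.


Given values:
  tau = 0.09657
Formula: TL = 10 * log10(1 / tau)
Compute 1 / tau = 1 / 0.09657 = 10.3552
Compute log10(10.3552) = 1.015158
TL = 10 * 1.015158 = 10.15

10.15 dB


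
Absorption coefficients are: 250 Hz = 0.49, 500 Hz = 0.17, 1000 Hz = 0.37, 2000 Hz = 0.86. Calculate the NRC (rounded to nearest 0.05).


Given values:
  a_250 = 0.49, a_500 = 0.17
  a_1000 = 0.37, a_2000 = 0.86
Formula: NRC = (a250 + a500 + a1000 + a2000) / 4
Sum = 0.49 + 0.17 + 0.37 + 0.86 = 1.89
NRC = 1.89 / 4 = 0.4725
Rounded to nearest 0.05: 0.45

0.45


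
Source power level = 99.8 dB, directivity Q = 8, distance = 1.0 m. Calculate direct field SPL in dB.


Given values:
  Lw = 99.8 dB, Q = 8, r = 1.0 m
Formula: SPL = Lw + 10 * log10(Q / (4 * pi * r^2))
Compute 4 * pi * r^2 = 4 * pi * 1.0^2 = 12.5664
Compute Q / denom = 8 / 12.5664 = 0.63661828
Compute 10 * log10(0.63661828) = -1.9612
SPL = 99.8 + (-1.9612) = 97.84

97.84 dB


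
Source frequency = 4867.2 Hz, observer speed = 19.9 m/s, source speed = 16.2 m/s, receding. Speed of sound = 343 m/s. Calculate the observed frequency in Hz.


Given values:
  f_s = 4867.2 Hz, v_o = 19.9 m/s, v_s = 16.2 m/s
  Direction: receding
Formula: f_o = f_s * (c - v_o) / (c + v_s)
Numerator: c - v_o = 343 - 19.9 = 323.1
Denominator: c + v_s = 343 + 16.2 = 359.2
f_o = 4867.2 * 323.1 / 359.2 = 4378.04

4378.04 Hz


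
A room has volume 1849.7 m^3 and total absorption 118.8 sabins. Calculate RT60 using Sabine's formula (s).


Given values:
  V = 1849.7 m^3
  A = 118.8 sabins
Formula: RT60 = 0.161 * V / A
Numerator: 0.161 * 1849.7 = 297.8017
RT60 = 297.8017 / 118.8 = 2.507

2.507 s


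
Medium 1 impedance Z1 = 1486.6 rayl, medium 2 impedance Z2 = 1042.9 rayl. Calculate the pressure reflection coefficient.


Given values:
  Z1 = 1486.6 rayl, Z2 = 1042.9 rayl
Formula: R = (Z2 - Z1) / (Z2 + Z1)
Numerator: Z2 - Z1 = 1042.9 - 1486.6 = -443.7
Denominator: Z2 + Z1 = 1042.9 + 1486.6 = 2529.5
R = -443.7 / 2529.5 = -0.1754

-0.1754


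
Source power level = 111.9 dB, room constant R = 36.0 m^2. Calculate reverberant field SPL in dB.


Given values:
  Lw = 111.9 dB, R = 36.0 m^2
Formula: SPL = Lw + 10 * log10(4 / R)
Compute 4 / R = 4 / 36.0 = 0.111111
Compute 10 * log10(0.111111) = -9.5424
SPL = 111.9 + (-9.5424) = 102.36

102.36 dB


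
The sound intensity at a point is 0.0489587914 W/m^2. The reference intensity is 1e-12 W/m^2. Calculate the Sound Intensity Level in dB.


Given values:
  I = 0.0489587914 W/m^2
  I_ref = 1e-12 W/m^2
Formula: SIL = 10 * log10(I / I_ref)
Compute ratio: I / I_ref = 48958791400
Compute log10: log10(48958791400) = 10.689831
Multiply: SIL = 10 * 10.689831 = 106.9

106.9 dB


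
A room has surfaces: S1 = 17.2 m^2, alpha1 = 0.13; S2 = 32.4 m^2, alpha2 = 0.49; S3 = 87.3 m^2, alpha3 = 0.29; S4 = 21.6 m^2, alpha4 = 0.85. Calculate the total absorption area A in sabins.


Given surfaces:
  Surface 1: 17.2 * 0.13 = 2.236
  Surface 2: 32.4 * 0.49 = 15.876
  Surface 3: 87.3 * 0.29 = 25.317
  Surface 4: 21.6 * 0.85 = 18.36
Formula: A = sum(Si * alpha_i)
A = 2.236 + 15.876 + 25.317 + 18.36
A = 61.79

61.79 sabins


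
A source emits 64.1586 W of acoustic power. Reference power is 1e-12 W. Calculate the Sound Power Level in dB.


Given values:
  W = 64.1586 W
  W_ref = 1e-12 W
Formula: SWL = 10 * log10(W / W_ref)
Compute ratio: W / W_ref = 64158600000000
Compute log10: log10(64158600000000) = 13.807255
Multiply: SWL = 10 * 13.807255 = 138.07

138.07 dB


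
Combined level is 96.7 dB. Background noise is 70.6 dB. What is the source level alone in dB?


Given values:
  L_total = 96.7 dB, L_bg = 70.6 dB
Formula: L_source = 10 * log10(10^(L_total/10) - 10^(L_bg/10))
Convert to linear:
  10^(96.7/10) = 4677351412.872
  10^(70.6/10) = 11481536.215
Difference: 4677351412.872 - 11481536.215 = 4665869876.657
L_source = 10 * log10(4665869876.657) = 96.69

96.69 dB


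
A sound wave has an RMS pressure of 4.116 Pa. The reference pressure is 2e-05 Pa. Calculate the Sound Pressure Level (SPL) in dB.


Given values:
  p = 4.116 Pa
  p_ref = 2e-05 Pa
Formula: SPL = 20 * log10(p / p_ref)
Compute ratio: p / p_ref = 4.116 / 2e-05 = 205800
Compute log10: log10(205800) = 5.313445
Multiply: SPL = 20 * 5.313445 = 106.27

106.27 dB


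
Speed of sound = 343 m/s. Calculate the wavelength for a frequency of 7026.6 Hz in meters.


Given values:
  c = 343 m/s, f = 7026.6 Hz
Formula: lambda = c / f
lambda = 343 / 7026.6
lambda = 0.0488

0.0488 m


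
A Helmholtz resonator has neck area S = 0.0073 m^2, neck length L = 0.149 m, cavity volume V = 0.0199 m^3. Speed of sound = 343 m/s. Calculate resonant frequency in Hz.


Given values:
  S = 0.0073 m^2, L = 0.149 m, V = 0.0199 m^3, c = 343 m/s
Formula: f = (c / (2*pi)) * sqrt(S / (V * L))
Compute V * L = 0.0199 * 0.149 = 0.0029651
Compute S / (V * L) = 0.0073 / 0.0029651 = 2.462
Compute sqrt(2.462) = 1.569076
Compute c / (2*pi) = 343 / 6.283185 = 54.590148
f = 54.590148 * 1.569076 = 85.66

85.66 Hz


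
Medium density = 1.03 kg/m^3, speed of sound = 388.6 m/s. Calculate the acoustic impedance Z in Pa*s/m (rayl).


Given values:
  rho = 1.03 kg/m^3
  c = 388.6 m/s
Formula: Z = rho * c
Z = 1.03 * 388.6
Z = 400.26

400.26 rayl


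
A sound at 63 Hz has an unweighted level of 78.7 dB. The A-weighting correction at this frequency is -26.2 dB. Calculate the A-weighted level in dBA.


Given values:
  SPL = 78.7 dB
  A-weighting at 63 Hz = -26.2 dB
Formula: L_A = SPL + A_weight
L_A = 78.7 + (-26.2)
L_A = 52.5

52.5 dBA


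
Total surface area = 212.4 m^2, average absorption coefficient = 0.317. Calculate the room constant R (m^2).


Given values:
  S = 212.4 m^2, alpha = 0.317
Formula: R = S * alpha / (1 - alpha)
Numerator: 212.4 * 0.317 = 67.3308
Denominator: 1 - 0.317 = 0.683
R = 67.3308 / 0.683 = 98.58

98.58 m^2


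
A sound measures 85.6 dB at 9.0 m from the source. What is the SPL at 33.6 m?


Given values:
  SPL1 = 85.6 dB, r1 = 9.0 m, r2 = 33.6 m
Formula: SPL2 = SPL1 - 20 * log10(r2 / r1)
Compute ratio: r2 / r1 = 33.6 / 9.0 = 3.7333
Compute log10: log10(3.7333) = 0.572093
Compute drop: 20 * 0.572093 = 11.4419
SPL2 = 85.6 - 11.4419 = 74.16

74.16 dB


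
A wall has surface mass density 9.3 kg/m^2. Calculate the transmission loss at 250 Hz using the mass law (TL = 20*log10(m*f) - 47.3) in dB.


Given values:
  m = 9.3 kg/m^2, f = 250 Hz
Formula: TL = 20 * log10(m * f) - 47.3
Compute m * f = 9.3 * 250 = 2325.0
Compute log10(2325.0) = 3.366423
Compute 20 * 3.366423 = 67.3285
TL = 67.3285 - 47.3 = 20.03

20.03 dB


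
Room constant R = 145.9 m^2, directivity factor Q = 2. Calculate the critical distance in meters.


Given values:
  R = 145.9 m^2, Q = 2
Formula: d_c = 0.141 * sqrt(Q * R)
Compute Q * R = 2 * 145.9 = 291.8
Compute sqrt(291.8) = 17.0822
d_c = 0.141 * 17.0822 = 2.409

2.409 m


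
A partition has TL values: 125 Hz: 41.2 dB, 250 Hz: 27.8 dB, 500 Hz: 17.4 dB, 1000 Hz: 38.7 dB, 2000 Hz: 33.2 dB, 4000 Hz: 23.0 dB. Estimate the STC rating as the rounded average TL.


Given TL values at each frequency:
  125 Hz: 41.2 dB
  250 Hz: 27.8 dB
  500 Hz: 17.4 dB
  1000 Hz: 38.7 dB
  2000 Hz: 33.2 dB
  4000 Hz: 23.0 dB
Formula: STC ~ round(average of TL values)
Sum = 41.2 + 27.8 + 17.4 + 38.7 + 33.2 + 23.0 = 181.3
Average = 181.3 / 6 = 30.22
Rounded: 30

30
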